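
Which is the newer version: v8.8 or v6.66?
v8.8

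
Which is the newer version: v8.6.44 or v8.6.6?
v8.6.44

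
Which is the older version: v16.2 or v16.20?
v16.2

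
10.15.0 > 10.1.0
True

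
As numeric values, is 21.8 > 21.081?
True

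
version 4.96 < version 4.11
False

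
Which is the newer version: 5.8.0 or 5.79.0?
5.79.0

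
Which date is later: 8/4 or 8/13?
8/13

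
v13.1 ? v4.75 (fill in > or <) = >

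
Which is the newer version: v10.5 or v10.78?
v10.78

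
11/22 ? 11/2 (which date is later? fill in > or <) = >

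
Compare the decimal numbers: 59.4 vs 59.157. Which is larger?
59.4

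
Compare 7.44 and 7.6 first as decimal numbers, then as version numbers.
As decimals: 7.44 < 7.6. As versions: v7.44 > v7.6 (minor version 44 > 6).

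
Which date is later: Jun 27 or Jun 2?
Jun 27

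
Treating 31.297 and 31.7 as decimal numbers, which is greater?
31.7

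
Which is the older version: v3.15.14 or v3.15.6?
v3.15.6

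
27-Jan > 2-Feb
False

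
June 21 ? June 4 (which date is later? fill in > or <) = >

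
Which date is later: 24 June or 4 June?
24 June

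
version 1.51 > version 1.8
True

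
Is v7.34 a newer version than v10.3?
No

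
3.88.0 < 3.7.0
False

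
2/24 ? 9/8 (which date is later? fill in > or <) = <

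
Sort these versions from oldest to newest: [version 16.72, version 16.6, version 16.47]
[version 16.6, version 16.47, version 16.72]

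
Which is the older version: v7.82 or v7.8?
v7.8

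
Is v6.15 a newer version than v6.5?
Yes. Version numbers are compared segment by segment as integers, not as decimals: minor version 15 > 5, so v6.15 > v6.5 (even though the decimal 6.15 < 6.5).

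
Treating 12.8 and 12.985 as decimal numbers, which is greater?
12.985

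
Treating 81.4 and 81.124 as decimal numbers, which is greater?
81.4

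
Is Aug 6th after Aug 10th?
No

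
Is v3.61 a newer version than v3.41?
Yes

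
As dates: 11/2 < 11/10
True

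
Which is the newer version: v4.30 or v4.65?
v4.65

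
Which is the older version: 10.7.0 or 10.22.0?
10.7.0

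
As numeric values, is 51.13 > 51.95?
False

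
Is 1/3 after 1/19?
No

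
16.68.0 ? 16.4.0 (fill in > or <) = >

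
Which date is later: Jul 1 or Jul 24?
Jul 24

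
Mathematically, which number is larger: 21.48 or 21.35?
21.48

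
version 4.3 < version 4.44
True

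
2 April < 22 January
False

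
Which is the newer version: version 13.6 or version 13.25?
version 13.25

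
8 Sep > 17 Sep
False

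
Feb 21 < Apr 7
True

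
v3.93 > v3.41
True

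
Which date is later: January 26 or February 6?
February 6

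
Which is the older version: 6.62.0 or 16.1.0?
6.62.0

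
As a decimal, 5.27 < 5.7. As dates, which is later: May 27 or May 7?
May 27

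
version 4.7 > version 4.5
True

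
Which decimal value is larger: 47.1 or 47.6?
47.6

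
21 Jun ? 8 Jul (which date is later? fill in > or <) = <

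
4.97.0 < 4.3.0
False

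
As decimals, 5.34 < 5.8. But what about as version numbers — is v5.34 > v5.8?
True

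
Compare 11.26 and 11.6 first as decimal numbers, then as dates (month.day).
As decimals: 11.26 < 11.6. As dates: 11/26 is later than 11/6 (day 26 > day 6).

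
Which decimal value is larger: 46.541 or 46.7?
46.7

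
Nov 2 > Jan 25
True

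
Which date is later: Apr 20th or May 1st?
May 1st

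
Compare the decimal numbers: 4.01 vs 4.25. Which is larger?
4.25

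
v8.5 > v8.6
False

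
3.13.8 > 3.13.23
False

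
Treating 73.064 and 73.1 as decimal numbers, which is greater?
73.1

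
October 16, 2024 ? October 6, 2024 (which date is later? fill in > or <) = >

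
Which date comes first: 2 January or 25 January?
2 January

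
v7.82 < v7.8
False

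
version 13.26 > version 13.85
False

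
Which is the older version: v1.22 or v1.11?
v1.11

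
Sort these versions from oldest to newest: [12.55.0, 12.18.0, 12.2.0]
[12.2.0, 12.18.0, 12.55.0]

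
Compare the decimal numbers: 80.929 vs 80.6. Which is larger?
80.929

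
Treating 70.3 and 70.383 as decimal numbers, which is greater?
70.383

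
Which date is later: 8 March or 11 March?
11 March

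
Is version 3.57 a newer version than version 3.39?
Yes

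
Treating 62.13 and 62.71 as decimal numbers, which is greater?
62.71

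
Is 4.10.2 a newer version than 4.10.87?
No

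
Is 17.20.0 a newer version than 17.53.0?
No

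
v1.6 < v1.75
True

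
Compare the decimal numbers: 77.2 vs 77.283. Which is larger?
77.283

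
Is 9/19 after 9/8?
Yes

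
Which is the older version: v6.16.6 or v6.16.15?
v6.16.6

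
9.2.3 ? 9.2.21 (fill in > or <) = <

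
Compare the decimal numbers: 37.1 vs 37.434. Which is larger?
37.434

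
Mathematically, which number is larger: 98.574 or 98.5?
98.574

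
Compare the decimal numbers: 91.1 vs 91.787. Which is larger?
91.787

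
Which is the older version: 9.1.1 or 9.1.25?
9.1.1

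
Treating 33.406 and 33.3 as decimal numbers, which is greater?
33.406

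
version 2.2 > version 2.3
False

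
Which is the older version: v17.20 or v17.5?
v17.5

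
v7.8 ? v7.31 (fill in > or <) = <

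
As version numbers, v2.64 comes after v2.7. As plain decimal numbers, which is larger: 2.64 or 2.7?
2.7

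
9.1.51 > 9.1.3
True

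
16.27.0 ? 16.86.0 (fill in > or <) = <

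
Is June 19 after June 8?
Yes. Day 19 comes after day 8 in June — this is a date comparison, not a decimal one (the decimal 6.19 would be smaller than 6.8).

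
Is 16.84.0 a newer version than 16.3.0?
Yes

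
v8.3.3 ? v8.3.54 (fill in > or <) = <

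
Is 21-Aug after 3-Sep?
No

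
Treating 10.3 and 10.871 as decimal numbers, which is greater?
10.871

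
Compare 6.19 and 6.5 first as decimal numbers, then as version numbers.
As decimals: 6.19 < 6.5. As versions: v6.19 > v6.5 (minor version 19 > 5).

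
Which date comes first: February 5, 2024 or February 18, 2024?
February 5, 2024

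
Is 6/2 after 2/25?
Yes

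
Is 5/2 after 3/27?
Yes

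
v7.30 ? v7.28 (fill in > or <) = >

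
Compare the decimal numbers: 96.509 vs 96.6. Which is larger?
96.6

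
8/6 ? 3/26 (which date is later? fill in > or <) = >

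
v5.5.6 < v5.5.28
True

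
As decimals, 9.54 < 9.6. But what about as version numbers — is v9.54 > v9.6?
True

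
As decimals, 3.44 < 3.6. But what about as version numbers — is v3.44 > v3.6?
True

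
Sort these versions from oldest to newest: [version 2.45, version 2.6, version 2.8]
[version 2.6, version 2.8, version 2.45]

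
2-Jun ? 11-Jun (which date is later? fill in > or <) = <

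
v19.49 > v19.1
True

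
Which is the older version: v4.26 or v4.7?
v4.7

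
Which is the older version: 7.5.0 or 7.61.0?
7.5.0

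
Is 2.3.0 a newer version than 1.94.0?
Yes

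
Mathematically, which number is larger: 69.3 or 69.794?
69.794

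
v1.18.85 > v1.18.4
True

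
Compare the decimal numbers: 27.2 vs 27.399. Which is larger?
27.399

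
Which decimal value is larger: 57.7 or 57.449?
57.7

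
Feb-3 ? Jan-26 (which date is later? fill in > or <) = >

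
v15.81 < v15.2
False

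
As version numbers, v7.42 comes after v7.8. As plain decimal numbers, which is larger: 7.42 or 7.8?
7.8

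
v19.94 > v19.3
True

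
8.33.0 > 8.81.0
False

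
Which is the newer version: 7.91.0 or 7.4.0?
7.91.0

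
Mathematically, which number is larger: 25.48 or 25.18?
25.48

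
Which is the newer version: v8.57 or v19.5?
v19.5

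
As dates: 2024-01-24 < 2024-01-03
False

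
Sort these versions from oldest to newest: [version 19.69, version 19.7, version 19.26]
[version 19.7, version 19.26, version 19.69]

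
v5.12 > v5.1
True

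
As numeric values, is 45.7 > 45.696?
True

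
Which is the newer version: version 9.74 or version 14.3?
version 14.3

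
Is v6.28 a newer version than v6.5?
Yes. Version numbers are compared segment by segment as integers, not as decimals: minor version 28 > 5, so v6.28 > v6.5 (even though the decimal 6.28 < 6.5).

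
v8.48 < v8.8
False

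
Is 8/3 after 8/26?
No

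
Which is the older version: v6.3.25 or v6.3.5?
v6.3.5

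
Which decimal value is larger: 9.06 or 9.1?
9.1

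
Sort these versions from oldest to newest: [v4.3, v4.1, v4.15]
[v4.1, v4.3, v4.15]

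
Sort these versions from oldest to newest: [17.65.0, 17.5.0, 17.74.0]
[17.5.0, 17.65.0, 17.74.0]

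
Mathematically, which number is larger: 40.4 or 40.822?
40.822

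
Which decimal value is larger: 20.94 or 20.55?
20.94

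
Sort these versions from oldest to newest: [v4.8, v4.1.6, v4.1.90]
[v4.1.6, v4.1.90, v4.8]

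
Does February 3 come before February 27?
Yes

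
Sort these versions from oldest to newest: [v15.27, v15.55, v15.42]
[v15.27, v15.42, v15.55]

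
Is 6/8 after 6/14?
No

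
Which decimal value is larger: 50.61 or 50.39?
50.61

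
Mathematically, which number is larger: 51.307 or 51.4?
51.4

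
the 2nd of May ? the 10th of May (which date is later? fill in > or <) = <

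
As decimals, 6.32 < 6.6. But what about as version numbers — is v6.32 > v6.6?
True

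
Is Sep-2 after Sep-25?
No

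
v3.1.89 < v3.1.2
False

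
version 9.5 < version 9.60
True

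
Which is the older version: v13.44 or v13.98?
v13.44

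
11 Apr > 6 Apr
True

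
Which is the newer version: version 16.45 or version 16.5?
version 16.45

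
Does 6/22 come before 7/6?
Yes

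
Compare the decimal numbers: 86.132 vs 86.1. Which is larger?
86.132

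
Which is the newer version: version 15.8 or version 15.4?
version 15.8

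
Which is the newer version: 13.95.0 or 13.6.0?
13.95.0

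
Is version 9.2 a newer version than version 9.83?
No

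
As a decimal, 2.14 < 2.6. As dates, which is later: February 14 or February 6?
February 14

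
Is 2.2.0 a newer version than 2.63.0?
No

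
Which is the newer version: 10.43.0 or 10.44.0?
10.44.0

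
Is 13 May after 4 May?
Yes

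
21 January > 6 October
False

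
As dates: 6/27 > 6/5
True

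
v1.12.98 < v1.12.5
False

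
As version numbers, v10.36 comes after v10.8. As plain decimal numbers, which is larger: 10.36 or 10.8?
10.8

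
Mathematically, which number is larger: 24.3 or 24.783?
24.783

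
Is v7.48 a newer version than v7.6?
Yes. Version numbers are compared segment by segment as integers, not as decimals: minor version 48 > 6, so v7.48 > v7.6 (even though the decimal 7.48 < 7.6).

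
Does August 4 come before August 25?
Yes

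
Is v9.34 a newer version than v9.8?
Yes. Version numbers are compared segment by segment as integers, not as decimals: minor version 34 > 8, so v9.34 > v9.8 (even though the decimal 9.34 < 9.8).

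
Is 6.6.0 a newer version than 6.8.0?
No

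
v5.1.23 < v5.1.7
False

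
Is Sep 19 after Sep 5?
Yes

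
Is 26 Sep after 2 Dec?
No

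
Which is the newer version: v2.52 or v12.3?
v12.3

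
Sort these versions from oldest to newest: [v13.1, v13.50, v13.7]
[v13.1, v13.7, v13.50]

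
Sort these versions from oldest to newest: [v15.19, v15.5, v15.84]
[v15.5, v15.19, v15.84]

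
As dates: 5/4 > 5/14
False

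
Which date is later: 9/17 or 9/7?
9/17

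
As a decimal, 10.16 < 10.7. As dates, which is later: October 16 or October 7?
October 16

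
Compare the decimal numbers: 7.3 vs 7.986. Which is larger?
7.986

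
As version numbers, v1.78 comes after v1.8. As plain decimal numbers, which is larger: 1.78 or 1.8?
1.8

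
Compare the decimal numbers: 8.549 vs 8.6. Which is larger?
8.6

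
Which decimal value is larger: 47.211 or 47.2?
47.211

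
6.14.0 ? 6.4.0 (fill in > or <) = >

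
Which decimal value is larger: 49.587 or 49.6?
49.6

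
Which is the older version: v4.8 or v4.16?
v4.8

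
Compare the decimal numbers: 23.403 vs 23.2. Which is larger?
23.403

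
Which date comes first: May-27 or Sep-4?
May-27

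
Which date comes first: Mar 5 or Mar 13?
Mar 5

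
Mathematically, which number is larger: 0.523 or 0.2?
0.523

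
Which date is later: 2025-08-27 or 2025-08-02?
2025-08-27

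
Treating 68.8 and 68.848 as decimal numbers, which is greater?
68.848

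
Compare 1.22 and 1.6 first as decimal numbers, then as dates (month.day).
As decimals: 1.22 < 1.6. As dates: 1/22 is later than 1/6 (day 22 > day 6).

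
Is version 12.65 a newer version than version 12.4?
Yes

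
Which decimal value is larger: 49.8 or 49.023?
49.8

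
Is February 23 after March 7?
No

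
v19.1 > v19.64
False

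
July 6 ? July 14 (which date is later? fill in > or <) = <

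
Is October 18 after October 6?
Yes. Day 18 comes after day 6 in October — this is a date comparison, not a decimal one (the decimal 10.18 would be smaller than 10.6).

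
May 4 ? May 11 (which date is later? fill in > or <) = <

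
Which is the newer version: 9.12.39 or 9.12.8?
9.12.39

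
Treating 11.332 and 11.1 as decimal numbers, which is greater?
11.332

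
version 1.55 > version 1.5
True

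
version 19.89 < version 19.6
False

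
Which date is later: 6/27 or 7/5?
7/5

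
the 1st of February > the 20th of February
False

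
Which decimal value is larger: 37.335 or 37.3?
37.335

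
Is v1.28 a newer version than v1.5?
Yes. Version numbers are compared segment by segment as integers, not as decimals: minor version 28 > 5, so v1.28 > v1.5 (even though the decimal 1.28 < 1.5).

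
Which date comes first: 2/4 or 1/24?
1/24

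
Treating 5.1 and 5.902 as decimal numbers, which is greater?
5.902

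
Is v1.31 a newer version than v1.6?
Yes. Version numbers are compared segment by segment as integers, not as decimals: minor version 31 > 6, so v1.31 > v1.6 (even though the decimal 1.31 < 1.6).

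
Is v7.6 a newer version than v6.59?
Yes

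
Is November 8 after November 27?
No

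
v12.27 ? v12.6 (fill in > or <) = >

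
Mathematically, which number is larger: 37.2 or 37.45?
37.45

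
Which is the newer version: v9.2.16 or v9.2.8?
v9.2.16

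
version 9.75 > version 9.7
True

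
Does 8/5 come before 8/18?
Yes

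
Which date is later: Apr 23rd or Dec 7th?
Dec 7th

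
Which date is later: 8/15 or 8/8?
8/15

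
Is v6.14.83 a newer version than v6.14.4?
Yes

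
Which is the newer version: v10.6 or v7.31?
v10.6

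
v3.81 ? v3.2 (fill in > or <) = >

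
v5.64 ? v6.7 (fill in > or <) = <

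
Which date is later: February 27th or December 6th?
December 6th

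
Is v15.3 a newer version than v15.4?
No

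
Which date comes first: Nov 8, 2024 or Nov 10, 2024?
Nov 8, 2024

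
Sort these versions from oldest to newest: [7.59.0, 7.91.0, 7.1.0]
[7.1.0, 7.59.0, 7.91.0]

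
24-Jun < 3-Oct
True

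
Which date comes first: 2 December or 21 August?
21 August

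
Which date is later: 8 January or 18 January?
18 January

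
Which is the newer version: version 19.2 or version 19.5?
version 19.5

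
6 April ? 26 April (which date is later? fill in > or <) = <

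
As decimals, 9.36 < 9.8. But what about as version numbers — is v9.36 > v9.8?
True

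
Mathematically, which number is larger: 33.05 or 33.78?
33.78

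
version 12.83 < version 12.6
False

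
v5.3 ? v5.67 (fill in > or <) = <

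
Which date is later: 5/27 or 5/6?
5/27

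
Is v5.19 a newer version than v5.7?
Yes. Version numbers are compared segment by segment as integers, not as decimals: minor version 19 > 7, so v5.19 > v5.7 (even though the decimal 5.19 < 5.7).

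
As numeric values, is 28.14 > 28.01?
True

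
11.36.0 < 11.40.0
True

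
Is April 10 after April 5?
Yes. Day 10 comes after day 5 in April — this is a date comparison, not a decimal one (the decimal 4.10 would be smaller than 4.5).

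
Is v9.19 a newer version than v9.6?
Yes. Version numbers are compared segment by segment as integers, not as decimals: minor version 19 > 6, so v9.19 > v9.6 (even though the decimal 9.19 < 9.6).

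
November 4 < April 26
False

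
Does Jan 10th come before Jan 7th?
No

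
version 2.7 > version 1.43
True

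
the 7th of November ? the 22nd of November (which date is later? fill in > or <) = <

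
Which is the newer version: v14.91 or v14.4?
v14.91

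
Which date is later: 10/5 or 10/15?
10/15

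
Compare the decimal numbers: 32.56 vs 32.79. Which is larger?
32.79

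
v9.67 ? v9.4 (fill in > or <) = >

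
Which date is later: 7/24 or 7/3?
7/24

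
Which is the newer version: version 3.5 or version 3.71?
version 3.71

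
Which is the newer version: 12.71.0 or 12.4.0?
12.71.0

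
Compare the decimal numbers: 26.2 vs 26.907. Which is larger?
26.907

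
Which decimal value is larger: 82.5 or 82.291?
82.5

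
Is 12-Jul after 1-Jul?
Yes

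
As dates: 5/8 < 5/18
True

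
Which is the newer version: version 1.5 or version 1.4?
version 1.5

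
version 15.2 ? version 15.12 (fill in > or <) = <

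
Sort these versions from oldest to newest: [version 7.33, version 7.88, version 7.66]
[version 7.33, version 7.66, version 7.88]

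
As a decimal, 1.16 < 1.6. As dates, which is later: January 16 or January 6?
January 16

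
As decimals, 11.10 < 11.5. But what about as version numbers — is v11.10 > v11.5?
True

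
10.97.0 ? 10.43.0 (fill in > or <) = >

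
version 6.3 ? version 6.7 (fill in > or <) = <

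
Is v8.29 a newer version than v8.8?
Yes. Version numbers are compared segment by segment as integers, not as decimals: minor version 29 > 8, so v8.29 > v8.8 (even though the decimal 8.29 < 8.8).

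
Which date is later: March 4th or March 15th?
March 15th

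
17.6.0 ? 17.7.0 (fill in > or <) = <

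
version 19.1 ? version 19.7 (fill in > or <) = <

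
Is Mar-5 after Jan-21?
Yes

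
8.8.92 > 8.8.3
True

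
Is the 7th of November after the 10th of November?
No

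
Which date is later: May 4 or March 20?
May 4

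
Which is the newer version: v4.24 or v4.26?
v4.26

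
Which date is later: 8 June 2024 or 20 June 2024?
20 June 2024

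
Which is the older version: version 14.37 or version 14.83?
version 14.37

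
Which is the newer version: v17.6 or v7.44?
v17.6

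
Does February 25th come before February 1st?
No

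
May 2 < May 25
True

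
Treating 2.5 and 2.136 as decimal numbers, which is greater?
2.5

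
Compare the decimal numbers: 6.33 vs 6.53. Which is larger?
6.53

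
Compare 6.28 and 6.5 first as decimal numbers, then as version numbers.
As decimals: 6.28 < 6.5. As versions: v6.28 > v6.5 (minor version 28 > 5).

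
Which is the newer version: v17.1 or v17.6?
v17.6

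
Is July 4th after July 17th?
No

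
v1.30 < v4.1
True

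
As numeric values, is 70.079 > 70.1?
False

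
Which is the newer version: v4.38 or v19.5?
v19.5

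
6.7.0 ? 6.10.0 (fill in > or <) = <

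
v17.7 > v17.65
False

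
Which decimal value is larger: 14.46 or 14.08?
14.46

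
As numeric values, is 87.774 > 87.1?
True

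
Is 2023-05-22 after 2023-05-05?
Yes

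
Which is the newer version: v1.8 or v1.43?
v1.43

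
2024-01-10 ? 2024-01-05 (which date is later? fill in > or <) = >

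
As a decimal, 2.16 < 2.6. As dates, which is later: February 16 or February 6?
February 16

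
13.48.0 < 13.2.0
False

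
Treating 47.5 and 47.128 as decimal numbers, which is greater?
47.5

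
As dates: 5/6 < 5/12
True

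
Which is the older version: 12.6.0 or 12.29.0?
12.6.0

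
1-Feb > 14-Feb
False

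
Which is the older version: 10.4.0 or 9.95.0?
9.95.0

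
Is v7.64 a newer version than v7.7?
Yes. Version numbers are compared segment by segment as integers, not as decimals: minor version 64 > 7, so v7.64 > v7.7 (even though the decimal 7.64 < 7.7).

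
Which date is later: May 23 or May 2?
May 23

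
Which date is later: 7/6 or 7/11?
7/11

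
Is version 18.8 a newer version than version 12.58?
Yes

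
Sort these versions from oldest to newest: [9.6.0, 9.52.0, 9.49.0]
[9.6.0, 9.49.0, 9.52.0]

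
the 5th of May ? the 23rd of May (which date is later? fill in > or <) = <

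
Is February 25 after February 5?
Yes. Day 25 comes after day 5 in February — this is a date comparison, not a decimal one (the decimal 2.25 would be smaller than 2.5).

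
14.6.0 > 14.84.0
False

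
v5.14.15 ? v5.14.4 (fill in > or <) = >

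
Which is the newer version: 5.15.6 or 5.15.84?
5.15.84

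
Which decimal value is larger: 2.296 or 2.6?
2.6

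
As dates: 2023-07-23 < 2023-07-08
False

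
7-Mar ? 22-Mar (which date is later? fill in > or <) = <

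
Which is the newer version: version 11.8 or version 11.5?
version 11.8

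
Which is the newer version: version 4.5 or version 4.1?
version 4.5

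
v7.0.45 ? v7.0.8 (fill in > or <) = >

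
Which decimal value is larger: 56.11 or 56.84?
56.84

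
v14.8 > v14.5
True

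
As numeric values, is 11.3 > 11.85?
False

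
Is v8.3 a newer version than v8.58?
No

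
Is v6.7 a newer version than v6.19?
No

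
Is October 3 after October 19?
No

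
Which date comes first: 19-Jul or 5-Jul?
5-Jul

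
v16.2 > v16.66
False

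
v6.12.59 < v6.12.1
False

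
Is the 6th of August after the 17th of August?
No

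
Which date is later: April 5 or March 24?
April 5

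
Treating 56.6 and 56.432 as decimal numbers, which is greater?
56.6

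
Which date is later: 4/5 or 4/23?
4/23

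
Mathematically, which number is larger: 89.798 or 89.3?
89.798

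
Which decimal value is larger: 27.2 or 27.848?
27.848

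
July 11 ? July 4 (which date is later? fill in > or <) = >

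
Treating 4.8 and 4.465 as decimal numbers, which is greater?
4.8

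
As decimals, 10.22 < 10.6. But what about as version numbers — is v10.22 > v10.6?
True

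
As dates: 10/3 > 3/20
True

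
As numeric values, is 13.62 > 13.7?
False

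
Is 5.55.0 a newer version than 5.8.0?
Yes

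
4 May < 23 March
False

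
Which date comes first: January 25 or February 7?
January 25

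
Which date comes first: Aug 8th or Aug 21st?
Aug 8th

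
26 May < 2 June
True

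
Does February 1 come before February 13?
Yes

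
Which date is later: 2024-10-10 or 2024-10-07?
2024-10-10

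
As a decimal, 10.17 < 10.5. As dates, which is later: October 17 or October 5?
October 17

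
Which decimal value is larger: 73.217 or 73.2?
73.217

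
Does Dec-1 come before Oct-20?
No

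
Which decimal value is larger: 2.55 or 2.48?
2.55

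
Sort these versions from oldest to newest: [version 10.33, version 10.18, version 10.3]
[version 10.3, version 10.18, version 10.33]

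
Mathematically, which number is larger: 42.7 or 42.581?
42.7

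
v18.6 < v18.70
True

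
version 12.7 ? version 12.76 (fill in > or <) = <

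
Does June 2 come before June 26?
Yes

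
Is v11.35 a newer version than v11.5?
Yes. Version numbers are compared segment by segment as integers, not as decimals: minor version 35 > 5, so v11.35 > v11.5 (even though the decimal 11.35 < 11.5).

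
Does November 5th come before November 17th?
Yes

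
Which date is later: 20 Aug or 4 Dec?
4 Dec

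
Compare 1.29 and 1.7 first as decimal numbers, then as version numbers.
As decimals: 1.29 < 1.7. As versions: v1.29 > v1.7 (minor version 29 > 7).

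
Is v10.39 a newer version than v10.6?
Yes. Version numbers are compared segment by segment as integers, not as decimals: minor version 39 > 6, so v10.39 > v10.6 (even though the decimal 10.39 < 10.6).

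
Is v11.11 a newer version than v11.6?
Yes. Version numbers are compared segment by segment as integers, not as decimals: minor version 11 > 6, so v11.11 > v11.6 (even though the decimal 11.11 < 11.6).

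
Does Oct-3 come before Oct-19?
Yes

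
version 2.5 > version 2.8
False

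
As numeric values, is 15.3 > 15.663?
False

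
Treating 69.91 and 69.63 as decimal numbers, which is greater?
69.91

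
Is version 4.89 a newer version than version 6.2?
No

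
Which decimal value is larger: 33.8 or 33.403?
33.8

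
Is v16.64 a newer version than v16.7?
Yes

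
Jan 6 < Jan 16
True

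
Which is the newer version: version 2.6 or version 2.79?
version 2.79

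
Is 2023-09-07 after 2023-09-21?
No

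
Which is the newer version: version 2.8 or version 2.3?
version 2.8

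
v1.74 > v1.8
True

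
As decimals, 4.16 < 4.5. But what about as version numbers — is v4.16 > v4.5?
True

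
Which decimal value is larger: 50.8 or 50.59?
50.8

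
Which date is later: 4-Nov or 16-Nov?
16-Nov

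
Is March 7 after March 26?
No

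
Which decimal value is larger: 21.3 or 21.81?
21.81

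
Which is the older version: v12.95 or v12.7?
v12.7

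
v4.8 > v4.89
False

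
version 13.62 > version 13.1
True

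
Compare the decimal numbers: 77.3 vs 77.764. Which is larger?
77.764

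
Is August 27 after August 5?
Yes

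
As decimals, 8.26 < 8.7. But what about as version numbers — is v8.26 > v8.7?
True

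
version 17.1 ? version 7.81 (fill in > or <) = >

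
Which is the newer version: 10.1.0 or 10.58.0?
10.58.0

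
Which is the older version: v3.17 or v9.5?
v3.17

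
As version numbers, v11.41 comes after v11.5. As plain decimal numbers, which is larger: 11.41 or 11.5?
11.5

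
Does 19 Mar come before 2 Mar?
No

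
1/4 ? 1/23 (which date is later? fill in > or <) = <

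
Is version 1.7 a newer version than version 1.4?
Yes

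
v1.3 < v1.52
True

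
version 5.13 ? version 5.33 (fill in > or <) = <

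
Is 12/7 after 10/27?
Yes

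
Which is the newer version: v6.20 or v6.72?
v6.72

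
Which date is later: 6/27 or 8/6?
8/6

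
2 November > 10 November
False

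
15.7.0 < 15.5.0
False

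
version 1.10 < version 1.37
True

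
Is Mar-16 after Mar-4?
Yes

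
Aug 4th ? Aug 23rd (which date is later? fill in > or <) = <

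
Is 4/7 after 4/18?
No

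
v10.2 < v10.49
True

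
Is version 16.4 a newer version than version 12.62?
Yes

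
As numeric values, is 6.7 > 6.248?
True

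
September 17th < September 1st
False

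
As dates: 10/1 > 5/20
True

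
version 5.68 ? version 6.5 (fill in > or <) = <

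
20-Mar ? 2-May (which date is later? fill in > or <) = <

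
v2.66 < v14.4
True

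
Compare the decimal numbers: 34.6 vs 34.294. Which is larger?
34.6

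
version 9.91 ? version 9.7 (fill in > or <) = >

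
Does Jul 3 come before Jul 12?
Yes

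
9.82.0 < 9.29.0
False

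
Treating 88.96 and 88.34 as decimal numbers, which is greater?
88.96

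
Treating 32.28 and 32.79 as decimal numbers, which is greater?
32.79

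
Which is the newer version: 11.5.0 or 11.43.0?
11.43.0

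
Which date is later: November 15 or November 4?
November 15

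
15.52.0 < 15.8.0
False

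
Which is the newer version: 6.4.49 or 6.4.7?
6.4.49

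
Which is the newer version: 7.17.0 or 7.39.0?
7.39.0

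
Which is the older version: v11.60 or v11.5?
v11.5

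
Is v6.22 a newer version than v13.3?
No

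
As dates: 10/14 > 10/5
True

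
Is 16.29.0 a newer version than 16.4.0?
Yes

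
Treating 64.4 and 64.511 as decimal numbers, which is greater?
64.511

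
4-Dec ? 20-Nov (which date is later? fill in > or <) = >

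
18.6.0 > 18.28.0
False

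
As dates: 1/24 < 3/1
True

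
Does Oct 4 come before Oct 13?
Yes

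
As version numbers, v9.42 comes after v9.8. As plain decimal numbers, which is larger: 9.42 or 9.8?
9.8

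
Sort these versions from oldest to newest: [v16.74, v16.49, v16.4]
[v16.4, v16.49, v16.74]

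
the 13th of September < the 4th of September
False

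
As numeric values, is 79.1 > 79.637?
False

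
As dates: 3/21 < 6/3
True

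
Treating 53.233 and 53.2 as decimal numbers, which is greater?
53.233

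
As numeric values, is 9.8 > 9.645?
True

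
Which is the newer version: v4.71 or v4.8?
v4.71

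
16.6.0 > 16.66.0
False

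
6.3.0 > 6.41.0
False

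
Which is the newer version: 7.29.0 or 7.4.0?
7.29.0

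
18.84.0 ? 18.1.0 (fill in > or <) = >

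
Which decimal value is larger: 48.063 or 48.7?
48.7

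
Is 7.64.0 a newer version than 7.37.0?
Yes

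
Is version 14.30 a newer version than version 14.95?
No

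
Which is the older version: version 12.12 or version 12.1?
version 12.1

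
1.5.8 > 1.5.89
False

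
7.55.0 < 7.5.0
False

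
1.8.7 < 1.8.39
True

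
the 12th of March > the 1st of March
True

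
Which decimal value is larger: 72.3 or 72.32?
72.32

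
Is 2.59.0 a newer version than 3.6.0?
No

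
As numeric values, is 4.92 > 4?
True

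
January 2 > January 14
False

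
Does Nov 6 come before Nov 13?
Yes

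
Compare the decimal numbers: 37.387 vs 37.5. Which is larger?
37.5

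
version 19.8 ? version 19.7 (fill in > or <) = >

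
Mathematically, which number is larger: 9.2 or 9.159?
9.2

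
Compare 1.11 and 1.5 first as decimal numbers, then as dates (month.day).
As decimals: 1.11 < 1.5. As dates: 1/11 is later than 1/5 (day 11 > day 5).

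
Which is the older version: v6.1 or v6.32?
v6.1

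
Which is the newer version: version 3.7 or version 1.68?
version 3.7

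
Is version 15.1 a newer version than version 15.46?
No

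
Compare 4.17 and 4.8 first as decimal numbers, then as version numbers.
As decimals: 4.17 < 4.8. As versions: v4.17 > v4.8 (minor version 17 > 8).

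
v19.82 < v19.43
False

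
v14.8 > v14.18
False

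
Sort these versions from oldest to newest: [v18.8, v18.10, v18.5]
[v18.5, v18.8, v18.10]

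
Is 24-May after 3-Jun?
No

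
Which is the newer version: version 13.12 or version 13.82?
version 13.82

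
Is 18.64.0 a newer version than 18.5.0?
Yes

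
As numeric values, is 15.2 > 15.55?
False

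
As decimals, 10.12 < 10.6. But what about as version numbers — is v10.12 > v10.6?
True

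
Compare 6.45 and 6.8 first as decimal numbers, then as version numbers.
As decimals: 6.45 < 6.8. As versions: v6.45 > v6.8 (minor version 45 > 8).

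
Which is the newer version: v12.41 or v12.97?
v12.97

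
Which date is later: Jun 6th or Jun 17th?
Jun 17th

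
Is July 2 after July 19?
No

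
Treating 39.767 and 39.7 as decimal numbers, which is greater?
39.767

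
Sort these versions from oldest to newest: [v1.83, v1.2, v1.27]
[v1.2, v1.27, v1.83]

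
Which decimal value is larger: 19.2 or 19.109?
19.2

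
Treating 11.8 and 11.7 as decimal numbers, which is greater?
11.8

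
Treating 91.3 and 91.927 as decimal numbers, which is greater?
91.927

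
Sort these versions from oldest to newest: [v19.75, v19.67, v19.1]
[v19.1, v19.67, v19.75]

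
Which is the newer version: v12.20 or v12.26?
v12.26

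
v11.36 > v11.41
False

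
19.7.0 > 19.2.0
True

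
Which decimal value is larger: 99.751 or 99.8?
99.8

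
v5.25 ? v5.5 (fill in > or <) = >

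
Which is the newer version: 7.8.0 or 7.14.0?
7.14.0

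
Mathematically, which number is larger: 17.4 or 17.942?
17.942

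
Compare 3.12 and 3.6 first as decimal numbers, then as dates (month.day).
As decimals: 3.12 < 3.6. As dates: 3/12 is later than 3/6 (day 12 > day 6).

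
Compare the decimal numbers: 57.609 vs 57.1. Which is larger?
57.609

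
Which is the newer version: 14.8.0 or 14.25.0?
14.25.0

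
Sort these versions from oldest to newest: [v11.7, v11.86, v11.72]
[v11.7, v11.72, v11.86]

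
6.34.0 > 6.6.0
True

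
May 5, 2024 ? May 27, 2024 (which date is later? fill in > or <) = <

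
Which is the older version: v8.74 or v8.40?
v8.40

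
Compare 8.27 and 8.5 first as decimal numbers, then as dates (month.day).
As decimals: 8.27 < 8.5. As dates: 8/27 is later than 8/5 (day 27 > day 5).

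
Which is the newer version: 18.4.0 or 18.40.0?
18.40.0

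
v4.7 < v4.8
True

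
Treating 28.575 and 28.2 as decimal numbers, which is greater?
28.575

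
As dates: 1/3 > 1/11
False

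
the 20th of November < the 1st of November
False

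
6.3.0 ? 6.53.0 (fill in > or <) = <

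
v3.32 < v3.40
True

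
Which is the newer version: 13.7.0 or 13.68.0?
13.68.0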